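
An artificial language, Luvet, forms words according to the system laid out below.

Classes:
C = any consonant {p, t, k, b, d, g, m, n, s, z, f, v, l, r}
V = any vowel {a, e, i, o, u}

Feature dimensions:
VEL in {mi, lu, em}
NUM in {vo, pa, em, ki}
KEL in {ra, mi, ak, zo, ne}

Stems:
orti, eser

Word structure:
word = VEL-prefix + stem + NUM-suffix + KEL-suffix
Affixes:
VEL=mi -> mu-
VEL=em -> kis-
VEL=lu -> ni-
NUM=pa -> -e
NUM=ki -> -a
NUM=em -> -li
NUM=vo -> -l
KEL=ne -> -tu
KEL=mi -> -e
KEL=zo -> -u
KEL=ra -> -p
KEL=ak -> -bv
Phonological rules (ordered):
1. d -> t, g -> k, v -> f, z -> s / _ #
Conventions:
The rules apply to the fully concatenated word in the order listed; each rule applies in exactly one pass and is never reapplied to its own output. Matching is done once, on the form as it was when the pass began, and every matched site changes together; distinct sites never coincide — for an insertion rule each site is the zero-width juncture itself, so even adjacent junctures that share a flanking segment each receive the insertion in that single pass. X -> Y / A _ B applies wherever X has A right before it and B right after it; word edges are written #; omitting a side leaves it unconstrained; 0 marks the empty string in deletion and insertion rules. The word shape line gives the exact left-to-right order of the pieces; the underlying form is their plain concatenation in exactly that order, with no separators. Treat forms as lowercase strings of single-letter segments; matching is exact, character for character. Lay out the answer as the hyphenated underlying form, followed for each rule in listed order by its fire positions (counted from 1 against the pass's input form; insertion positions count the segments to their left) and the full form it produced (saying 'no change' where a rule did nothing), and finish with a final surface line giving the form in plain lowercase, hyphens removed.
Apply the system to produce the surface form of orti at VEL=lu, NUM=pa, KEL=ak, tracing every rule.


underlying: ni-orti-e-bv
1. d -> t, g -> k, v -> f, z -> s / _ #: fires at position(s) 9: niortiebf
surface: niortiebf


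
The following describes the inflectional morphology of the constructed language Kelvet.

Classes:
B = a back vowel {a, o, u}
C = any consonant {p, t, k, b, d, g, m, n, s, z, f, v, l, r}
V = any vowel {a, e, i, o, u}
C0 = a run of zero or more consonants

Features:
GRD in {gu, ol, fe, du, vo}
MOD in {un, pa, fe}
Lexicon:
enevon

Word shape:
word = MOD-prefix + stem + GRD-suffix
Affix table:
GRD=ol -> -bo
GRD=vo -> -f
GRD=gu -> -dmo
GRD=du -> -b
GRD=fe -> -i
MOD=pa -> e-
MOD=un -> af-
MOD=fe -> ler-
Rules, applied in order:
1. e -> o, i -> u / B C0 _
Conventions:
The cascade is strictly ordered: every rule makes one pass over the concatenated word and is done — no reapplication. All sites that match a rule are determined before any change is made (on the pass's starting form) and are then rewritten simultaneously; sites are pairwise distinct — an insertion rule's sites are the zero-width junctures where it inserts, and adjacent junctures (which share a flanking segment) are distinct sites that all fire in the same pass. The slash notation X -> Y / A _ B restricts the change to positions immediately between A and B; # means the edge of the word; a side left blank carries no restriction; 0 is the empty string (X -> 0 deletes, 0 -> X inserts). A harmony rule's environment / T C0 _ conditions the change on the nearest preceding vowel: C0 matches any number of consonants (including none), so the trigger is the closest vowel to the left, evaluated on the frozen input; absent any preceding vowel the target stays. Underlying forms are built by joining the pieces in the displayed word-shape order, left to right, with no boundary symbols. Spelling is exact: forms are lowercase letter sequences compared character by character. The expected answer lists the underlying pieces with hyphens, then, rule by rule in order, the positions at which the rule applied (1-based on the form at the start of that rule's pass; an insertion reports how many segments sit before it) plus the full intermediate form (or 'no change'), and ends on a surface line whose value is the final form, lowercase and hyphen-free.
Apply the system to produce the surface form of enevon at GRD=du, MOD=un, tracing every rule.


underlying: af-enevon-b
1. e -> o, i -> u / B C0 _: fires at position(s) 3: afonevonb
surface: afonevonb


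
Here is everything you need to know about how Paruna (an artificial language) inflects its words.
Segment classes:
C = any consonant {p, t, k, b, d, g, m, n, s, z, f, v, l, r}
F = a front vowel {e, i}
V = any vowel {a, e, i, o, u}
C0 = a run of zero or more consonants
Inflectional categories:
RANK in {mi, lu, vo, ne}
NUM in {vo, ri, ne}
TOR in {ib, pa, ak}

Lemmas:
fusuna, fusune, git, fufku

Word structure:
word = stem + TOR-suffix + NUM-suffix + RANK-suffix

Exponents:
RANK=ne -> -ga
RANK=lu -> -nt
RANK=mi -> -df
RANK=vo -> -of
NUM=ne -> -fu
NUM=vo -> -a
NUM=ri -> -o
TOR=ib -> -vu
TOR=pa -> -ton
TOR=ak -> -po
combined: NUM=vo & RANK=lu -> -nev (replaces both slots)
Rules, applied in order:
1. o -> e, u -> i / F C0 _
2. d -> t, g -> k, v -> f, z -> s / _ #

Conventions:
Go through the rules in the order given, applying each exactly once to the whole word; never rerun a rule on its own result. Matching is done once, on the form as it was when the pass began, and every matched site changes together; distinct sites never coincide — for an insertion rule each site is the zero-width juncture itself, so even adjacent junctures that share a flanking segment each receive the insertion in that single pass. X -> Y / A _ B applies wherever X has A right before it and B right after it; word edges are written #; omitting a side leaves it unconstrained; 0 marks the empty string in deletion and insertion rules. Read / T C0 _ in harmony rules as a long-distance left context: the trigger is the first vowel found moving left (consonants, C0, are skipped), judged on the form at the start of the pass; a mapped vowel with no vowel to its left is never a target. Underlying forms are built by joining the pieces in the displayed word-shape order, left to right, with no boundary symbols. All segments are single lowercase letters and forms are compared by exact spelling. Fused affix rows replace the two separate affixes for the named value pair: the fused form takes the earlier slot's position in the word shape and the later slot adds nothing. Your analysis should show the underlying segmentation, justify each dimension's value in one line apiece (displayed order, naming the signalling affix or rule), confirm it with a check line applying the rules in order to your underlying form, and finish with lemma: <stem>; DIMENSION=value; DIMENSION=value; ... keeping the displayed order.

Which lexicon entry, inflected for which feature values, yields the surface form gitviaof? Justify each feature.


underlying: git-vu-a-of
RANK=vo - signalled by the affix -of
NUM=vo - signalled by the affix -a
TOR=ib - signalled by the affix -vu
check: gitvuaof -> gitviaof -> gitviaof
lemma: git; RANK=vo; NUM=vo; TOR=ib


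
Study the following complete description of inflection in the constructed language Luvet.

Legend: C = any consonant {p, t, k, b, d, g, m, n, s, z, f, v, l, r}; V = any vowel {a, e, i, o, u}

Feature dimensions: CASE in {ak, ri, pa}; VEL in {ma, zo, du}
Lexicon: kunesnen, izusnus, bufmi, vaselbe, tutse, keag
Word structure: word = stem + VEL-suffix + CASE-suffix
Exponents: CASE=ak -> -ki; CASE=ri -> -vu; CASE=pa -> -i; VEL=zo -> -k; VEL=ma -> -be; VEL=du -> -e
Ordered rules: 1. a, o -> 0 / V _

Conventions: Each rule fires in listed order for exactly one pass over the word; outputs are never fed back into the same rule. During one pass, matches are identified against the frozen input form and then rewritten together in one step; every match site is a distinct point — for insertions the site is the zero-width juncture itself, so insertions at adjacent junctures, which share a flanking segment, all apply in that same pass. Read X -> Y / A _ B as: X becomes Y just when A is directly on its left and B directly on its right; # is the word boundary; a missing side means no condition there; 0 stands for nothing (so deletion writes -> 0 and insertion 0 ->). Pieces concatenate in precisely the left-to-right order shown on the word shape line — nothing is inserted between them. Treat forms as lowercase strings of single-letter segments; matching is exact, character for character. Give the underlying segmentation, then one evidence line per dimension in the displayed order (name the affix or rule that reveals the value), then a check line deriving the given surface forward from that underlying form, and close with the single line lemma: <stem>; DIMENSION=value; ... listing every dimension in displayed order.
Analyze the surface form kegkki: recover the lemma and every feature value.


underlying: keag-k-ki
CASE=ak - signalled by the affix -ki
VEL=zo - signalled by the affix -k
check: keagkki -> kegkki
lemma: keag; CASE=ak; VEL=zo


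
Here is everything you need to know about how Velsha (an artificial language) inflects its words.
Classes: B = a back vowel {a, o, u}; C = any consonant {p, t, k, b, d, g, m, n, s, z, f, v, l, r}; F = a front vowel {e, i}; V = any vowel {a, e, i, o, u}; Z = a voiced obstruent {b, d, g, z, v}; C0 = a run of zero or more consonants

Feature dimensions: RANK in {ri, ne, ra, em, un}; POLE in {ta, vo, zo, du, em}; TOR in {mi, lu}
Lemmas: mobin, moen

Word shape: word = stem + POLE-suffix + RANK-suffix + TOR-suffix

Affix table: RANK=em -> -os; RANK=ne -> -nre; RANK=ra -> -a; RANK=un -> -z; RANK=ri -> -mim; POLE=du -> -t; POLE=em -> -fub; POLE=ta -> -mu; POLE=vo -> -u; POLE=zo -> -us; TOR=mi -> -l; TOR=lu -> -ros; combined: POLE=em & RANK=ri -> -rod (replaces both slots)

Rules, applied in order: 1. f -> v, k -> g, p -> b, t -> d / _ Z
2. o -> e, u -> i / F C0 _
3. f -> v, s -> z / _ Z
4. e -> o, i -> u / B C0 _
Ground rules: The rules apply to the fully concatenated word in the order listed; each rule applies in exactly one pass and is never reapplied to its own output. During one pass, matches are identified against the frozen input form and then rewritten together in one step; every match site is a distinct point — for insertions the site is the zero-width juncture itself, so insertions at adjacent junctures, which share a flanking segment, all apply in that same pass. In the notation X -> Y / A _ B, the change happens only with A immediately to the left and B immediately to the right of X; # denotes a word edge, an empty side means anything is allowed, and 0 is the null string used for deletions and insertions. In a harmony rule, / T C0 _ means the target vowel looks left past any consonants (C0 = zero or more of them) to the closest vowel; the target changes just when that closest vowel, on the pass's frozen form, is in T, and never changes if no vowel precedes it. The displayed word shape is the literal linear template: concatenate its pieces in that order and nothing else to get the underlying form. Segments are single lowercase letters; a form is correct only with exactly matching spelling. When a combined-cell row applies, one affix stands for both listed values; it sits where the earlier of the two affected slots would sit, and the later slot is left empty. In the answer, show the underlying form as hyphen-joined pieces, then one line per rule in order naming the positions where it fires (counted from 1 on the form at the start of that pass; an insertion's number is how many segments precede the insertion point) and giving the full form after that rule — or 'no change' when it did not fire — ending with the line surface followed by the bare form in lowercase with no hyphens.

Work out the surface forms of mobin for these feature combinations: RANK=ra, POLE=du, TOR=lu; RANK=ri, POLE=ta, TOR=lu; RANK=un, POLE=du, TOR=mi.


cell RANK=ra, POLE=du, TOR=lu:
underlying: mobin-t-a-ros
1. f -> v, k -> g, p -> b, t -> d / _ Z: no change
2. o -> e, u -> i / F C0 _: no change
3. f -> v, s -> z / _ Z: no change
4. e -> o, i -> u / B C0 _: fires at position(s) 4: mobuntaros
surface: mobuntaros

cell RANK=ri, POLE=ta, TOR=lu:
underlying: mobin-mu-mim-ros
1. f -> v, k -> g, p -> b, t -> d / _ Z: no change
2. o -> e, u -> i / F C0 _: fires at position(s) 7, 12: mobinmimimres
3. f -> v, s -> z / _ Z: no change
4. e -> o, i -> u / B C0 _: fires at position(s) 4: mobunmimimres
surface: mobunmimimres

cell RANK=un, POLE=du, TOR=mi:
underlying: mobin-t-z-l
1. f -> v, k -> g, p -> b, t -> d / _ Z: fires at position(s) 6: mobindzl
2. o -> e, u -> i / F C0 _: no change
3. f -> v, s -> z / _ Z: no change
4. e -> o, i -> u / B C0 _: fires at position(s) 4: mobundzl
surface: mobundzl


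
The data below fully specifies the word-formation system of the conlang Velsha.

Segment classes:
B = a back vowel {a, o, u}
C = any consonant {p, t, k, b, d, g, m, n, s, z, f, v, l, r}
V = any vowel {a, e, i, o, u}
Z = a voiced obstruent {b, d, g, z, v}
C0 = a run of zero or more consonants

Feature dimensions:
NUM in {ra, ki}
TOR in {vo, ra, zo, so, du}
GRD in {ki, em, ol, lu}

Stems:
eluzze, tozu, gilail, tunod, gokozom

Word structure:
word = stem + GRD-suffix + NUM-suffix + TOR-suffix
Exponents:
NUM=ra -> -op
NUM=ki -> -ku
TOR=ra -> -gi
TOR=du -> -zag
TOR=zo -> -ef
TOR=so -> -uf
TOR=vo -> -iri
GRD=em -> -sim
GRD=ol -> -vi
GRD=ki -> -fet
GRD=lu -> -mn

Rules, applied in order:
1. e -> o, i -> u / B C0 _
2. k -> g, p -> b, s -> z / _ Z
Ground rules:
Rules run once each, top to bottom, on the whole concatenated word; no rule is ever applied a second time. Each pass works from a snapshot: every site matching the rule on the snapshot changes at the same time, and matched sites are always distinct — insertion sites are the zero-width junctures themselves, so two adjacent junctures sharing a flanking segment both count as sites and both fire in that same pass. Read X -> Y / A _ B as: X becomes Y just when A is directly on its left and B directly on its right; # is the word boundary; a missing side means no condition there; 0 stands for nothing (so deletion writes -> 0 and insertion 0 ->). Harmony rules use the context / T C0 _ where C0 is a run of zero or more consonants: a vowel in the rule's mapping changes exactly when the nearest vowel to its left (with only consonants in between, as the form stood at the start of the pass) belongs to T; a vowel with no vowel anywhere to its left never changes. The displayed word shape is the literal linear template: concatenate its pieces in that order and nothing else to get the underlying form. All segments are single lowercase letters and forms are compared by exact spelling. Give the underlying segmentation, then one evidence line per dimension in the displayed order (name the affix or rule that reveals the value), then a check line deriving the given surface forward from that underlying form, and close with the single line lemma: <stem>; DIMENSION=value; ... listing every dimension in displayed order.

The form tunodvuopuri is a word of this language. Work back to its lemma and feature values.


underlying: tunod-vi-op-iri
NUM=ra - signalled by the affix -op
TOR=vo - signalled by the affix -iri
GRD=ol - signalled by the affix -vi
check: tunodviopiri -> tunodvuopuri -> tunodvuopuri
lemma: tunod; NUM=ra; TOR=vo; GRD=ol


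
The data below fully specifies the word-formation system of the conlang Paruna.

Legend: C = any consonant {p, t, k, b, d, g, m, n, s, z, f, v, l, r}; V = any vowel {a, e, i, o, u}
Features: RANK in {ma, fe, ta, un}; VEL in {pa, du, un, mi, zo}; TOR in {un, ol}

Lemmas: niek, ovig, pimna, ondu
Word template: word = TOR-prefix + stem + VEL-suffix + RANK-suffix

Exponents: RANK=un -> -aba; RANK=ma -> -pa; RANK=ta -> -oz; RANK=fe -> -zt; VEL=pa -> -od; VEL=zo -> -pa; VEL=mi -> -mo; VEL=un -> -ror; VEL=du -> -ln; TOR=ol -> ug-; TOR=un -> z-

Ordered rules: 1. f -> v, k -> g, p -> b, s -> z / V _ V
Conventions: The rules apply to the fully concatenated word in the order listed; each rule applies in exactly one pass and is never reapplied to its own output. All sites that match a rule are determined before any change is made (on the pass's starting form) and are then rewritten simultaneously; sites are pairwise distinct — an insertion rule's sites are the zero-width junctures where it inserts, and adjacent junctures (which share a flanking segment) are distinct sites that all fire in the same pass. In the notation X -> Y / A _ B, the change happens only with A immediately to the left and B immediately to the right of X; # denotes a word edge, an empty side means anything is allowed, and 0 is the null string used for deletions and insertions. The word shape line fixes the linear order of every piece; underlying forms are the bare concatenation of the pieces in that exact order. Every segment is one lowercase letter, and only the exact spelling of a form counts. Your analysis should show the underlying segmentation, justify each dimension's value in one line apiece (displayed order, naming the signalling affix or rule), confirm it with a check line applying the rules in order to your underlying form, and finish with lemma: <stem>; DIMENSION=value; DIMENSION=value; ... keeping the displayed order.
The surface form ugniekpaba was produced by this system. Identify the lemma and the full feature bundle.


underlying: ug-niek-pa-pa
RANK=ma - signalled by the affix -pa
VEL=zo - signalled by the affix -pa
TOR=ol - signalled by the affix ug-
check: ugniekpapa -> ugniekpaba
lemma: niek; RANK=ma; VEL=zo; TOR=ol


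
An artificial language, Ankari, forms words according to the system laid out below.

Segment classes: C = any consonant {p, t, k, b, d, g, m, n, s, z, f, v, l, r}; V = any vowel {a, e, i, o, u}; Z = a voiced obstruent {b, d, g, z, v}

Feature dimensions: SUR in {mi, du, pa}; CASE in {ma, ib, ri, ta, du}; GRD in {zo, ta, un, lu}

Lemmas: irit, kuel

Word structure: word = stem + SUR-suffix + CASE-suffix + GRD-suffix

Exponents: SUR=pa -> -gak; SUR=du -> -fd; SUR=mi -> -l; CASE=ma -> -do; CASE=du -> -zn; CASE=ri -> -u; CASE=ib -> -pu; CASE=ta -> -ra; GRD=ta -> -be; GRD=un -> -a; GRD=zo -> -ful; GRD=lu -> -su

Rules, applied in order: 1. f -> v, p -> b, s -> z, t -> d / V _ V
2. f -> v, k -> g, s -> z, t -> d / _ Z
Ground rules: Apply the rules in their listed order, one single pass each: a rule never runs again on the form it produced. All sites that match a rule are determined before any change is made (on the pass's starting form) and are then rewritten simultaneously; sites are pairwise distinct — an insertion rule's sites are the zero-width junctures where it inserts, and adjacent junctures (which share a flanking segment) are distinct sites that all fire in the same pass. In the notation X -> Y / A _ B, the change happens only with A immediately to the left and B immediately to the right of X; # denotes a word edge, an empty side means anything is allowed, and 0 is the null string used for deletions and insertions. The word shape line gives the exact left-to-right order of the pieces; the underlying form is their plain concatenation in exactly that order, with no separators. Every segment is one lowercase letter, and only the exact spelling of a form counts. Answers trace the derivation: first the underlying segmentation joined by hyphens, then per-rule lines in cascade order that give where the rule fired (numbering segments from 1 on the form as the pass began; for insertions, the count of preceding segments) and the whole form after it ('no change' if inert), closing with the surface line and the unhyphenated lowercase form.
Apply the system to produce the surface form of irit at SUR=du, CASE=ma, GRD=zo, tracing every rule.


underlying: irit-fd-do-ful
1. f -> v, p -> b, s -> z, t -> d / V _ V: fires at position(s) 9: iritfddovul
2. f -> v, k -> g, s -> z, t -> d / _ Z: fires at position(s) 5: iritvddovul
surface: iritvddovul


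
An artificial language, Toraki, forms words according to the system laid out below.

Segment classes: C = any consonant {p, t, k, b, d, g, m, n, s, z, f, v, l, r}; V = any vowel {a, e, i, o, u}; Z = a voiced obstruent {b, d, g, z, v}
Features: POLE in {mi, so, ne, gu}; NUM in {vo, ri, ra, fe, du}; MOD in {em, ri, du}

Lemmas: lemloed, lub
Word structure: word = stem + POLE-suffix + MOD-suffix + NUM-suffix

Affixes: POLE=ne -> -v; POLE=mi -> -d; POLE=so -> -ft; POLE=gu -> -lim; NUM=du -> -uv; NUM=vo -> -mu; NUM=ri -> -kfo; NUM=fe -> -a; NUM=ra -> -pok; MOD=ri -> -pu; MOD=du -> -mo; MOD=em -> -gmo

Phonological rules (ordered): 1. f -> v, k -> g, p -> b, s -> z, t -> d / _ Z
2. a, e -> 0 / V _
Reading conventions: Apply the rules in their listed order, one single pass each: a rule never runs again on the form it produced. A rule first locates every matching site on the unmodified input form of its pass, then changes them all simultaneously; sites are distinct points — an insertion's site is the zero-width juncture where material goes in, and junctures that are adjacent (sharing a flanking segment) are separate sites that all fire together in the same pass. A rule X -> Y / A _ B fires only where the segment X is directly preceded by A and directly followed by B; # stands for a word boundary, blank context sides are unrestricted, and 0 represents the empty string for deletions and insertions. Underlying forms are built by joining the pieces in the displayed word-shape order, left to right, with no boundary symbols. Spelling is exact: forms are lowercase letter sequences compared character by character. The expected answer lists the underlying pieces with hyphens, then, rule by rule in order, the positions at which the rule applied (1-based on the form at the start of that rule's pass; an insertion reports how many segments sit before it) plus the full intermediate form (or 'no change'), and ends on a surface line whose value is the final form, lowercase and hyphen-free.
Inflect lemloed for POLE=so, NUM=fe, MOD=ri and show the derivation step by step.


underlying: lemloed-ft-pu-a
1. f -> v, k -> g, p -> b, s -> z, t -> d / _ Z: no change
2. a, e -> 0 / V _: fires at position(s) 6, 12: lemlodftpu
surface: lemlodftpu


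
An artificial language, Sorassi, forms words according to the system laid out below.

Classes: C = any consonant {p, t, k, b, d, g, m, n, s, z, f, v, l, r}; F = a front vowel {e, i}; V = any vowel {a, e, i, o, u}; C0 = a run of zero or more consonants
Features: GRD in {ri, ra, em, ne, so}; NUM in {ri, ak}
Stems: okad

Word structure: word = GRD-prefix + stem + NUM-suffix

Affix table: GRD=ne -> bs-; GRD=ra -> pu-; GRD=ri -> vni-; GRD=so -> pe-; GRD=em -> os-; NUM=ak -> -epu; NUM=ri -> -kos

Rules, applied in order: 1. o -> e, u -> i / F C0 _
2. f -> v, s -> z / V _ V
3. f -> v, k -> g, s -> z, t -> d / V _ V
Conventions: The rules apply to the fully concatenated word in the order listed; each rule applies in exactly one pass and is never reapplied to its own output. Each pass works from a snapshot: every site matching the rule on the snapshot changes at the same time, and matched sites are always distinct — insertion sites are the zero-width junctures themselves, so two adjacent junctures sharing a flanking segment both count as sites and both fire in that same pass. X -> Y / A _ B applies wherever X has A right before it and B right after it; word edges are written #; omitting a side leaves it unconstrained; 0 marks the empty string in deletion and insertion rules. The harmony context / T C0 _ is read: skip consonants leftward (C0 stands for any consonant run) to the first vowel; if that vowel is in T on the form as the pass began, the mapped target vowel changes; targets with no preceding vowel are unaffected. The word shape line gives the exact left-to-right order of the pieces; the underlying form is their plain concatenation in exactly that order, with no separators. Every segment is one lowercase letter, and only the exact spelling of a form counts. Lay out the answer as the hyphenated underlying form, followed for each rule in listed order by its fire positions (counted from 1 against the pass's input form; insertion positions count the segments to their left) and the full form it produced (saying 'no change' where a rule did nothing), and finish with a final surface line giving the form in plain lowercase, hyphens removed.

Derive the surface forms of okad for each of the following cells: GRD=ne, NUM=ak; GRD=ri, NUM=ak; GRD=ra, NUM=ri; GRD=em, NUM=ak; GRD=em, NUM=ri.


cell GRD=ne, NUM=ak:
underlying: bs-okad-epu
1. o -> e, u -> i / F C0 _: fires at position(s) 9: bsokadepi
2. f -> v, s -> z / V _ V: no change
3. f -> v, k -> g, s -> z, t -> d / V _ V: fires at position(s) 4: bsogadepi
surface: bsogadepi

cell GRD=ri, NUM=ak:
underlying: vni-okad-epu
1. o -> e, u -> i / F C0 _: fires at position(s) 4, 10: vniekadepi
2. f -> v, s -> z / V _ V: no change
3. f -> v, k -> g, s -> z, t -> d / V _ V: fires at position(s) 5: vniegadepi
surface: vniegadepi

cell GRD=ra, NUM=ri:
underlying: pu-okad-kos
1. o -> e, u -> i / F C0 _: no change
2. f -> v, s -> z / V _ V: no change
3. f -> v, k -> g, s -> z, t -> d / V _ V: fires at position(s) 4: puogadkos
surface: puogadkos

cell GRD=em, NUM=ak:
underlying: os-okad-epu
1. o -> e, u -> i / F C0 _: fires at position(s) 9: osokadepi
2. f -> v, s -> z / V _ V: fires at position(s) 2: ozokadepi
3. f -> v, k -> g, s -> z, t -> d / V _ V: fires at position(s) 4: ozogadepi
surface: ozogadepi

cell GRD=em, NUM=ri:
underlying: os-okad-kos
1. o -> e, u -> i / F C0 _: no change
2. f -> v, s -> z / V _ V: fires at position(s) 2: ozokadkos
3. f -> v, k -> g, s -> z, t -> d / V _ V: fires at position(s) 4: ozogadkos
surface: ozogadkos


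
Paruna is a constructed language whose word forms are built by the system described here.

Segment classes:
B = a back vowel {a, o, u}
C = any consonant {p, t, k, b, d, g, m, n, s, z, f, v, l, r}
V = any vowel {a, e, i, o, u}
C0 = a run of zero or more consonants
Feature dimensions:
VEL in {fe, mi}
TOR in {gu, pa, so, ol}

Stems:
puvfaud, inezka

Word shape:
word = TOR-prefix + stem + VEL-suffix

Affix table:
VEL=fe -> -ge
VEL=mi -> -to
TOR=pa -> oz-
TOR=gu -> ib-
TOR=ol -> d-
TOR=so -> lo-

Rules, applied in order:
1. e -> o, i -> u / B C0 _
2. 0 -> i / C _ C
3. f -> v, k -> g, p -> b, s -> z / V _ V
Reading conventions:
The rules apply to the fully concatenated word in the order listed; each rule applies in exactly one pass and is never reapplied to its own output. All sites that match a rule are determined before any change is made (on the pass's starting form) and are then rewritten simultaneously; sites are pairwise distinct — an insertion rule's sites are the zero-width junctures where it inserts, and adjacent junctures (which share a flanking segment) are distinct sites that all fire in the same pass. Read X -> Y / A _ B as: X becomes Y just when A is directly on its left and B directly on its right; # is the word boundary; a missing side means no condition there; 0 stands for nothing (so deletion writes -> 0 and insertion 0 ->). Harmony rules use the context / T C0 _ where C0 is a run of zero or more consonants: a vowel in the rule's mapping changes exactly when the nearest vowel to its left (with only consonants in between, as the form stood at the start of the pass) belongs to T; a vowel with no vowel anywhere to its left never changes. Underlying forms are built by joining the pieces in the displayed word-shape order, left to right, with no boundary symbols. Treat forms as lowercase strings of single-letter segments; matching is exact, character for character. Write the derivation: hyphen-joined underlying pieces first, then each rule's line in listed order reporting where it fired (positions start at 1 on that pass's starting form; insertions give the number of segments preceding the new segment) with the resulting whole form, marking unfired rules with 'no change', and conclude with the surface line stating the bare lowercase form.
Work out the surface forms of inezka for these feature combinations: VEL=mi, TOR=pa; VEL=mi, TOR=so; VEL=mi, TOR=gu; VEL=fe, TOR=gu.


cell VEL=mi, TOR=pa:
underlying: oz-inezka-to
1. e -> o, i -> u / B C0 _: fires at position(s) 3: ozunezkato
2. 0 -> i / C _ C: inserts after position(s) 6: ozunezikato
3. f -> v, k -> g, p -> b, s -> z / V _ V: fires at position(s) 8: ozunezigato
surface: ozunezigato

cell VEL=mi, TOR=so:
underlying: lo-inezka-to
1. e -> o, i -> u / B C0 _: fires at position(s) 3: lounezkato
2. 0 -> i / C _ C: inserts after position(s) 6: lounezikato
3. f -> v, k -> g, p -> b, s -> z / V _ V: fires at position(s) 8: lounezigato
surface: lounezigato

cell VEL=mi, TOR=gu:
underlying: ib-inezka-to
1. e -> o, i -> u / B C0 _: no change
2. 0 -> i / C _ C: inserts after position(s) 6: ibinezikato
3. f -> v, k -> g, p -> b, s -> z / V _ V: fires at position(s) 8: ibinezigato
surface: ibinezigato

cell VEL=fe, TOR=gu:
underlying: ib-inezka-ge
1. e -> o, i -> u / B C0 _: fires at position(s) 10: ibinezkago
2. 0 -> i / C _ C: inserts after position(s) 6: ibinezikago
3. f -> v, k -> g, p -> b, s -> z / V _ V: fires at position(s) 8: ibinezigago
surface: ibinezigago


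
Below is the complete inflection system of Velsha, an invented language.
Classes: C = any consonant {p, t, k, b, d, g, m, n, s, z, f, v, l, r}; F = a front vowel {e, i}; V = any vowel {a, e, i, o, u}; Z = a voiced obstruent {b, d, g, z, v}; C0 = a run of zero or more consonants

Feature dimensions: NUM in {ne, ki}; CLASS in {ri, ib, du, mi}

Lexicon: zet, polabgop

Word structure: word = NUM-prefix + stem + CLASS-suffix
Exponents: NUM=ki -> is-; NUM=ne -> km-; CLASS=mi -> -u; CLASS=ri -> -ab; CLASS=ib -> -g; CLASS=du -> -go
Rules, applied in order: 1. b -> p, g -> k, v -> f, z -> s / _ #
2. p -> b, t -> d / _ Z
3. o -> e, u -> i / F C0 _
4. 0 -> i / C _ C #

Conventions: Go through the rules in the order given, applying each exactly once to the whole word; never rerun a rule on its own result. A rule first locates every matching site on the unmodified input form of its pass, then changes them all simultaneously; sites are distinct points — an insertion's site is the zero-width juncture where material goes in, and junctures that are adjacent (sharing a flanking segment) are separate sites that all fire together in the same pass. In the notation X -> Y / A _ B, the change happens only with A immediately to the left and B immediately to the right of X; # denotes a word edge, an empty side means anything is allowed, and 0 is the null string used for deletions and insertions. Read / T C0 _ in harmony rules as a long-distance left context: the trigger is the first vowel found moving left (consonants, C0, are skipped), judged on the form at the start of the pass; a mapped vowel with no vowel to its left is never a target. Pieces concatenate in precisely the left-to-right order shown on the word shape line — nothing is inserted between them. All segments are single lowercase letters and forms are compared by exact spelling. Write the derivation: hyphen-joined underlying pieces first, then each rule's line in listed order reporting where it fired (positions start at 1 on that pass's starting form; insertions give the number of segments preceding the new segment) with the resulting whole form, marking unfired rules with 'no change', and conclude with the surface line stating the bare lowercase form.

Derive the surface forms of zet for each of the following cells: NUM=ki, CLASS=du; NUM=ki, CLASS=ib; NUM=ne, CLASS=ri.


cell NUM=ki, CLASS=du:
underlying: is-zet-go
1. b -> p, g -> k, v -> f, z -> s / _ #: no change
2. p -> b, t -> d / _ Z: fires at position(s) 5: iszedgo
3. o -> e, u -> i / F C0 _: fires at position(s) 7: iszedge
4. 0 -> i / C _ C #: no change
surface: iszedge

cell NUM=ki, CLASS=ib:
underlying: is-zet-g
1. b -> p, g -> k, v -> f, z -> s / _ #: fires at position(s) 6: iszetk
2. p -> b, t -> d / _ Z: no change
3. o -> e, u -> i / F C0 _: no change
4. 0 -> i / C _ C #: inserts after position(s) 5: iszetik
surface: iszetik

cell NUM=ne, CLASS=ri:
underlying: km-zet-ab
1. b -> p, g -> k, v -> f, z -> s / _ #: fires at position(s) 7: kmzetap
2. p -> b, t -> d / _ Z: no change
3. o -> e, u -> i / F C0 _: no change
4. 0 -> i / C _ C #: no change
surface: kmzetap


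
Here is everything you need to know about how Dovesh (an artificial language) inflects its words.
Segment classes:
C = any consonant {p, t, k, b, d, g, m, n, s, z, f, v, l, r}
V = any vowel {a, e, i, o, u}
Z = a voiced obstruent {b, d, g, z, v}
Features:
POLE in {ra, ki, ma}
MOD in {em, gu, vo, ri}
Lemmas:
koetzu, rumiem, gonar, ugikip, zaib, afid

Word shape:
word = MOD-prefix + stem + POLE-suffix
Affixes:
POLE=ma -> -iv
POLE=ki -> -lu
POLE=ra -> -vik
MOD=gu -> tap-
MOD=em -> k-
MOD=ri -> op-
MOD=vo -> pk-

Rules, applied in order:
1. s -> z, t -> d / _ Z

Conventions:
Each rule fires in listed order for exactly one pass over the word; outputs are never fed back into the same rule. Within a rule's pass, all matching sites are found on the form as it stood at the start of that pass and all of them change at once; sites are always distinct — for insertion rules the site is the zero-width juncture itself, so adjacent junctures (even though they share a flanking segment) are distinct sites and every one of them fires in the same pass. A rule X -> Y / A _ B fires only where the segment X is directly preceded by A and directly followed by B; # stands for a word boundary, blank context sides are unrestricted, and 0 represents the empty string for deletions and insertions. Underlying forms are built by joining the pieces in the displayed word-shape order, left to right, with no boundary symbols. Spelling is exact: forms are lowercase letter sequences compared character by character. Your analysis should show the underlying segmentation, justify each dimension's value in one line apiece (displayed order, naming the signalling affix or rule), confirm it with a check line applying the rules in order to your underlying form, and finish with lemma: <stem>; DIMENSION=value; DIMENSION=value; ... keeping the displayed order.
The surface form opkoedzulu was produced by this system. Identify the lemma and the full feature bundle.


underlying: op-koetzu-lu
POLE=ki - signalled by the affix -lu
MOD=ri - signalled by the affix op-
check: opkoetzulu -> opkoedzulu
lemma: koetzu; POLE=ki; MOD=ri


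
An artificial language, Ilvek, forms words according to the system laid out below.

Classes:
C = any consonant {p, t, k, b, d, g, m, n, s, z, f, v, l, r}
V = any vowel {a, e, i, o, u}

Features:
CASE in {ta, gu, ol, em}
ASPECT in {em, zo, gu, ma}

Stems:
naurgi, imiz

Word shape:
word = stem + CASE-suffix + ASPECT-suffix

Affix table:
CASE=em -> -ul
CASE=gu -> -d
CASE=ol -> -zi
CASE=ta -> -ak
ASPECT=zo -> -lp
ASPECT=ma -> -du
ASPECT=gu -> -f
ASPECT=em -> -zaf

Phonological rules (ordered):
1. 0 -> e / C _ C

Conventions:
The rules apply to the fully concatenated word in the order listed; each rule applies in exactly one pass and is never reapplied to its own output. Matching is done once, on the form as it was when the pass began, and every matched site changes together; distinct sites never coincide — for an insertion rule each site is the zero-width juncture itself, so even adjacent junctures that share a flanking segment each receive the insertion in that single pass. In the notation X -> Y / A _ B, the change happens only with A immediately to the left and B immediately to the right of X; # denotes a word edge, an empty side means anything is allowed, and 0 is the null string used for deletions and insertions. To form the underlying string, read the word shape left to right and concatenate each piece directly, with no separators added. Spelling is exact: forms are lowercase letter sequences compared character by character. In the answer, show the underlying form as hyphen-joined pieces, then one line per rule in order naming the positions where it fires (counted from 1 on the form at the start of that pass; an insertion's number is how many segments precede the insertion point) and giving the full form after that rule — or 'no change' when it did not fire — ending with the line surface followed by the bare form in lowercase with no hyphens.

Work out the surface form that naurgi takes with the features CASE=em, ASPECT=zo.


underlying: naurgi-ul-lp
1. 0 -> e / C _ C: inserts after position(s) 4, 8, 9: nauregiulelep
surface: nauregiulelep


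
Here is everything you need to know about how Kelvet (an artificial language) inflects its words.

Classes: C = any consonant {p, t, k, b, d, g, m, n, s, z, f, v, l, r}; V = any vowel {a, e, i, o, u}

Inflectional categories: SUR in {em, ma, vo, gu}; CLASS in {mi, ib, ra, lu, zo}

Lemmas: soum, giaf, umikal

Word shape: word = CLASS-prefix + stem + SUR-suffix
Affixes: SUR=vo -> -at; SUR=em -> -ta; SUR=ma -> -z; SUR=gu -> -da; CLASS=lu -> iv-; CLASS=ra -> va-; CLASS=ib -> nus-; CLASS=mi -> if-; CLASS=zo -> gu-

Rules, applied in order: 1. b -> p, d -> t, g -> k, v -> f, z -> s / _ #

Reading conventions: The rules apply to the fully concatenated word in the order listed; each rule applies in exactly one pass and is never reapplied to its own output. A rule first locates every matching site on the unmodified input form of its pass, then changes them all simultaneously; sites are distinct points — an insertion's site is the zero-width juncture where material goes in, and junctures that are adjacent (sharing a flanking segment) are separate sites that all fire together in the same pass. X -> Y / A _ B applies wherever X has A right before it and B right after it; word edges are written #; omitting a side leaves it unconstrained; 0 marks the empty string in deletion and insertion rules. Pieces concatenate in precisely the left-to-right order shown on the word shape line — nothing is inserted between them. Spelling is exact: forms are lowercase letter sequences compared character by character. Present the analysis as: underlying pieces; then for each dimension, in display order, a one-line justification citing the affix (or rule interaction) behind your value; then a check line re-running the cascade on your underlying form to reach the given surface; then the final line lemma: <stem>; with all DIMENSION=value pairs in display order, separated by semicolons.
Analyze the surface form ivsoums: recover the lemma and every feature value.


underlying: iv-soum-z
SUR=ma - signalled by the affix -z
CLASS=lu - signalled by the affix iv-
check: ivsoumz -> ivsoums
lemma: soum; SUR=ma; CLASS=lu


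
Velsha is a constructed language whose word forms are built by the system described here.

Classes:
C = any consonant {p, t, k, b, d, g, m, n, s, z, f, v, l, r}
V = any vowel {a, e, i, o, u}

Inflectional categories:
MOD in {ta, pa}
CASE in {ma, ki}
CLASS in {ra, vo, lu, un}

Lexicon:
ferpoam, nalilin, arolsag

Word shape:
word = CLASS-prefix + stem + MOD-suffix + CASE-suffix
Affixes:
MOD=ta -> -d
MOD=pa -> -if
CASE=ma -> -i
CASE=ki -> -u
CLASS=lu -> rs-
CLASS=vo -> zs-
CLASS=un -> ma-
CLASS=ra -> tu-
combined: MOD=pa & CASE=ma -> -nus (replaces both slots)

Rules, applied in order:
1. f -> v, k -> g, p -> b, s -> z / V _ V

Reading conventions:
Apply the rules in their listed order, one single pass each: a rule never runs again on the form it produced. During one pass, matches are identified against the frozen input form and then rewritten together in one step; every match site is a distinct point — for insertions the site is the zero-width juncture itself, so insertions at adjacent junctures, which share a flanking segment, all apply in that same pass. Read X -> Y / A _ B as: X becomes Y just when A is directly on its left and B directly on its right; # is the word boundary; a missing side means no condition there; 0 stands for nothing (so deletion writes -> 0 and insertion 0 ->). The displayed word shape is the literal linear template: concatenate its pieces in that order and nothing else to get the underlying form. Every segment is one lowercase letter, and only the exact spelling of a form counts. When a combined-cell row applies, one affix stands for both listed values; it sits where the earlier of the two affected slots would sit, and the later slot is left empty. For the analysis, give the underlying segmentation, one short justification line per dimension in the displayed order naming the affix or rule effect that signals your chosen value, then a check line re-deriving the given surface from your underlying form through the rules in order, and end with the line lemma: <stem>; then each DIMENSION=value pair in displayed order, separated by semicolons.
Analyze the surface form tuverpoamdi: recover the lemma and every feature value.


underlying: tu-ferpoam-d-i
MOD=ta - signalled by the affix -d
CASE=ma - signalled by the affix -i
CLASS=ra - signalled by the affix tu-
check: tuferpoamdi -> tuverpoamdi
lemma: ferpoam; MOD=ta; CASE=ma; CLASS=ra
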